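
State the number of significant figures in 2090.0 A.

5

2090.0: trailing zeros after a decimal point are significant; zeros between nonzero digits are significant.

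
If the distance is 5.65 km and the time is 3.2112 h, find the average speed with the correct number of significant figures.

average speed = 5.65 km ÷ 3.2112 h = 1.75946686597… km/h.
5.65 has 3 significant figures; 3.2112 has 5.
Division/multiplication keeps the fewest: 3 significant figures.
Rounded: 1.76 km/h.

1.76 km/h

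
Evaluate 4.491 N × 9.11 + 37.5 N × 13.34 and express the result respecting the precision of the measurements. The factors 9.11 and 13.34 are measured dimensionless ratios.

4.491 × 9.11 = 40.91301 → 40.9 N (3 s.f., last digit at the 10^-1 place).
37.5 × 13.34 = 500.25 → 5.00 × 10^2 N (3 s.f., last digit at the 10^0 place).
Sum: 541.16301 N; keep the coarser place, 10^0.
Result: 541 N.

541 N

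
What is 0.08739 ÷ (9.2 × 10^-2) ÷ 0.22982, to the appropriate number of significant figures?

0.08739 ÷ (9.2 × 10^-2) ÷ 0.22982 = 4.13319686863…
Multiplication/division keeps the fewest significant figures: 0.08739 → 4 s.f., 9.2 × 10^-2 → 2 s.f., 0.22982 → 5 s.f.; limit is 2.
Rounded to 2 significant figures: 4.1.

4.1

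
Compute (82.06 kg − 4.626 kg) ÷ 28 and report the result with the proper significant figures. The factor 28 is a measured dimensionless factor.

82.06 kg − 4.626 kg = 77.434 kg; the difference is limited to 2 decimal places (4 s.f.).
Carrying full precision, 77.434 ÷ 28 = 2.7655 kg; 28 has 2 s.f., so the result keeps min(4, 2) = 2 s.f.
Rounded to 2 significant figures: 2.8 kg.

2.8 kg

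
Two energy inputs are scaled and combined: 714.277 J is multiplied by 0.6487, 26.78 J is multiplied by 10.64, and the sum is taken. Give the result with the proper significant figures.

714.277 × 0.6487 = 463.3514899 → 463.4 J (4 s.f., last digit at the 10^-1 place).
26.78 × 10.64 = 284.9392 → 284.9 J (4 s.f., last digit at the 10^-1 place).
Sum: 748.2906899 J; keep the coarser place, 10^-1.
Result: 748.3 J.

748.3 J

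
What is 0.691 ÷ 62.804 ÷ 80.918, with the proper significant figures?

1.36 × 10⁻⁴

0.691 ÷ 62.804 ÷ 80.918 = 0.000135970784229…
Multiplication/division keeps the fewest significant figures: 0.691 → 3 s.f., 62.804 → 5 s.f., 80.918 → 5 s.f.; limit is 3.
Rounded to 3 significant figures: 1.36 × 10⁻⁴.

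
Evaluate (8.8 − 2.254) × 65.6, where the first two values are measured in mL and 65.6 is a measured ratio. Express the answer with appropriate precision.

8.8 mL − 2.254 mL = 6.546 mL; the difference is limited to 1 decimal place (2 s.f.).
Carrying full precision, 6.546 × 65.6 = 429.4176 mL; 65.6 has 3 s.f., so the result keeps min(2, 3) = 2 s.f.
Rounded to 2 significant figures: 4.3 × 10² mL.

4.3 × 10² mL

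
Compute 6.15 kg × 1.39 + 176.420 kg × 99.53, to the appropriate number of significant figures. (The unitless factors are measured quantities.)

1.757 × 10^4 kg

6.15 × 1.39 = 8.5485 → 8.55 kg (3 s.f., last digit at the 10^-2 place).
176.420 × 99.53 = 17559.0826 → 1.756 × 10^4 kg (4 s.f., last digit at the 10^1 place).
Sum: 17567.6311 kg; keep the coarser place, 10^1.
Result: 1.757 × 10^4 kg.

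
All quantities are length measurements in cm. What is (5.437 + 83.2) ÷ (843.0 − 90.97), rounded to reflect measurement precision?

5.437 + 83.2 = 88.637, limited to 1 d.p. → 3 s.f.; 843.0 − 90.97 = 752.03, limited to 1 d.p. → 4 s.f.
Carrying full precision, 88.637 ÷ 752.03 = 0.117863649057…; keep min(3, 4) = 3 s.f.
Rounded to 3 significant figures: 0.118.

0.118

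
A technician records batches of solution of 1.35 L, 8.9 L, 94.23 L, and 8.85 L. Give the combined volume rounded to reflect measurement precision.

1.35 L + 8.9 L + 94.23 L + 8.85 L = 113.33 L.
Addition/subtraction keeps the fewest decimal places: 1.35 → 2 decimal places, 8.9 → 1 decimal place, 94.23 → 2 decimal places, 8.85 → 2 decimal places; limit is 1.
Rounded to 1 decimal place: 113.3 L.

113.3 L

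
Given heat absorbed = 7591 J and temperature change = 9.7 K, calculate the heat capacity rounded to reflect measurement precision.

heat capacity = 7591 J ÷ 9.7 K = 782.577319588… J/K.
7591 has 4 significant figures; 9.7 has 2.
Division/multiplication keeps the fewest: 2 significant figures.
Rounded: 7.8 × 10² J/K.

7.8 × 10² J/K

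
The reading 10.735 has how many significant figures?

10.735: zeros between nonzero digits are significant.

5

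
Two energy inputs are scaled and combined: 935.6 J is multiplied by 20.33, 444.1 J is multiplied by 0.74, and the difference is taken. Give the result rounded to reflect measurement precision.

935.6 × 20.33 = 19020.748 → 1.902 × 10⁴ J (4 s.f., last digit at the 10^1 place).
444.1 × 0.74 = 328.634 → 3.3 × 10² J (2 s.f., last digit at the 10^1 place).
Difference: 18692.114 J; keep the coarser place, 10^1.
Result: 1.869 × 10⁴ J.

1.869 × 10⁴ J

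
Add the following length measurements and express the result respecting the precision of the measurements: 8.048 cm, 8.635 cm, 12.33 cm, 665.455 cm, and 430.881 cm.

1125.35 cm

8.048 cm + 8.635 cm + 12.33 cm + 665.455 cm + 430.881 cm = 1125.349 cm.
Addition/subtraction keeps the fewest decimal places: 8.048 → 3 decimal places, 8.635 → 3 decimal places, 12.33 → 2 decimal places, 665.455 → 3 decimal places, 430.881 → 3 decimal places; limit is 2.
Rounded to 2 decimal places: 1125.35 cm.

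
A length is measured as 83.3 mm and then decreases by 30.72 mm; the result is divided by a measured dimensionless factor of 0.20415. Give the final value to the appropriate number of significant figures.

83.3 mm − 30.72 mm = 52.58 mm; the difference is limited to 1 decimal place (3 s.f.).
Carrying full precision, 52.58 ÷ 0.20415 = 257.555718834… mm; 0.20415 has 5 s.f., so the result keeps min(3, 5) = 3 s.f.
Rounded to 3 significant figures: 258 mm.

258 mm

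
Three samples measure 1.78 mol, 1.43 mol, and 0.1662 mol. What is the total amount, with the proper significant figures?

1.78 mol + 1.43 mol + 0.1662 mol = 3.3762 mol.
Addition/subtraction keeps the fewest decimal places: 1.78 → 2 decimal places, 1.43 → 2 decimal places, 0.1662 → 4 decimal places; limit is 2.
Rounded to 2 decimal places: 3.38 mol.

3.38 mol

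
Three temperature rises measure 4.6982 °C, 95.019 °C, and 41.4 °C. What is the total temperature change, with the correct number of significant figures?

141.1 °C

4.6982 °C + 95.019 °C + 41.4 °C = 141.1172 °C.
Addition/subtraction keeps the fewest decimal places: 4.6982 → 4 decimal places, 95.019 → 3 decimal places, 41.4 → 1 decimal place; limit is 1.
Rounded to 1 decimal place: 141.1 °C.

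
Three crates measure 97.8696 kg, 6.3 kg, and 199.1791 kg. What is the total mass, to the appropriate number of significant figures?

97.8696 kg + 6.3 kg + 199.1791 kg = 303.3487 kg.
Addition/subtraction keeps the fewest decimal places: 97.8696 → 4 decimal places, 6.3 → 1 decimal place, 199.1791 → 4 decimal places; limit is 1.
Rounded to 1 decimal place: 3.033 × 10² kg.

3.033 × 10² kg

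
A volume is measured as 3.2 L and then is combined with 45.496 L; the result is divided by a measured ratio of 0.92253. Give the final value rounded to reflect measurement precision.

52.8 L

3.2 L + 45.496 L = 48.696 L; the sum is limited to 1 decimal place (3 s.f.).
Carrying full precision, 48.696 ÷ 0.92253 = 52.7852752756… L; 0.92253 has 5 s.f., so the result keeps min(3, 5) = 3 s.f.
Rounded to 3 significant figures: 52.8 L.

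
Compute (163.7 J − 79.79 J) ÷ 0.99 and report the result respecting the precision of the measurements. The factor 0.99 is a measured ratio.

163.7 J − 79.79 J = 83.91 J; the difference is limited to 1 decimal place (3 s.f.).
Carrying full precision, 83.91 ÷ 0.99 = 84.7575757576… J; 0.99 has 2 s.f., so the result keeps min(3, 2) = 2 s.f.
Rounded to 2 significant figures: 85 J.

85 J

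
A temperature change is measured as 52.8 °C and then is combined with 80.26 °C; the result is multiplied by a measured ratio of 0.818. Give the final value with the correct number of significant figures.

52.8 °C + 80.26 °C = 133.06 °C; the sum is limited to 1 decimal place (4 s.f.).
Carrying full precision, 133.06 × 0.818 = 108.84308 °C; 0.818 has 3 s.f., so the result keeps min(4, 3) = 3 s.f.
Rounded to 3 significant figures: 109 °C.

109 °C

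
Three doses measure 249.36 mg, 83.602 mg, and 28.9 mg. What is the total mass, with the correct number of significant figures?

361.9 mg

249.36 mg + 83.602 mg + 28.9 mg = 361.862 mg.
Addition/subtraction keeps the fewest decimal places: 249.36 → 2 decimal places, 83.602 → 3 decimal places, 28.9 → 1 decimal place; limit is 1.
Rounded to 1 decimal place: 361.9 mg.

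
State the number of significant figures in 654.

654: every digit is nonzero and significant.

3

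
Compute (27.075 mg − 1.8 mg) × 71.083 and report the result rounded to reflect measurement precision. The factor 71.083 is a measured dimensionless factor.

27.075 mg − 1.8 mg = 25.275 mg; the difference is limited to 1 decimal place (3 s.f.).
Carrying full precision, 25.275 × 71.083 = 1796.622825 mg; 71.083 has 5 s.f., so the result keeps min(3, 5) = 3 s.f.
Rounded to 3 significant figures: 1.80 × 10³ mg.

1.80 × 10³ mg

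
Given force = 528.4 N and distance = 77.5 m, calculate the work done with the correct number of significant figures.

4.10 × 10^4 J

work done = 528.4 N × 77.5 m = 40951 J.
528.4 has 4 significant figures; 77.5 has 3.
Division/multiplication keeps the fewest: 3 significant figures.
Rounded: 4.10 × 10^4 J.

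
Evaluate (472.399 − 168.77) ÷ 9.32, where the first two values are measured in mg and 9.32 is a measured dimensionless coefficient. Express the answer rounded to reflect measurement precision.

32.6 mg

472.399 mg − 168.77 mg = 303.629 mg; the difference is limited to 2 decimal places (5 s.f.).
Carrying full precision, 303.629 ÷ 9.32 = 32.5782188841… mg; 9.32 has 3 s.f., so the result keeps min(5, 3) = 3 s.f.
Rounded to 3 significant figures: 32.6 mg.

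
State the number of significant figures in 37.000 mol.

37.000: trailing zeros after a decimal point are significant.

5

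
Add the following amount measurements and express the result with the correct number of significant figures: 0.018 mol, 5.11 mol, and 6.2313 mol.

0.018 mol + 5.11 mol + 6.2313 mol = 11.3593 mol.
Addition/subtraction keeps the fewest decimal places: 0.018 → 3 decimal places, 5.11 → 2 decimal places, 6.2313 → 4 decimal places; limit is 2.
Rounded to 2 decimal places: 11.36 mol.

11.36 mol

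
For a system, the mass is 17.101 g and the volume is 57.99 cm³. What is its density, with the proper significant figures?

0.2949 g/cm³

density = 17.101 g ÷ 57.99 cm³ = 0.294895671668… g/cm³.
17.101 has 5 significant figures; 57.99 has 4.
Division/multiplication keeps the fewest: 4 significant figures.
Rounded: 0.2949 g/cm³.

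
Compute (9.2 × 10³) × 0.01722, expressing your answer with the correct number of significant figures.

(9.2 × 10³) × 0.01722 = 158.424
Multiplication/division keeps the fewest significant figures: 9.2 × 10³ → 2 s.f., 0.01722 → 4 s.f.; limit is 2.
Rounded to 2 significant figures: 1.6 × 10².

1.6 × 10²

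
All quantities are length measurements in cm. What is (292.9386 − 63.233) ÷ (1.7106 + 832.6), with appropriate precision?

0.2753

292.9386 − 63.233 = 229.7056, limited to 3 d.p. → 6 s.f.; 1.7106 + 832.6 = 834.3106, limited to 1 d.p. → 4 s.f.
Carrying full precision, 229.7056 ÷ 834.3106 = 0.275323842224…; keep min(6, 4) = 4 s.f.
Rounded to 4 significant figures: 0.2753.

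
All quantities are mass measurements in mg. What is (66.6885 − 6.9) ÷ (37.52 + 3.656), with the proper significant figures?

1.45

66.6885 − 6.9 = 59.7885, limited to 1 d.p. → 3 s.f.; 37.52 + 3.656 = 41.176, limited to 2 d.p. → 4 s.f.
Carrying full precision, 59.7885 ÷ 41.176 = 1.45202302312…; keep min(3, 4) = 3 s.f.
Rounded to 3 significant figures: 1.45.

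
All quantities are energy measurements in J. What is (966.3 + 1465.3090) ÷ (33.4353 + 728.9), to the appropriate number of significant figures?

966.3 + 1465.3090 = 2431.6090, limited to 1 d.p. → 5 s.f.; 33.4353 + 728.9 = 762.3353, limited to 1 d.p. → 4 s.f.
Carrying full precision, 2431.6090 ÷ 762.3353 = 3.18968438166…; keep min(5, 4) = 4 s.f.
Rounded to 4 significant figures: 3.190.

3.190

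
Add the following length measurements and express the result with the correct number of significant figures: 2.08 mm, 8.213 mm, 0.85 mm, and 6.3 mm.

17.4 mm

2.08 mm + 8.213 mm + 0.85 mm + 6.3 mm = 17.443 mm.
Addition/subtraction keeps the fewest decimal places: 2.08 → 2 decimal places, 8.213 → 3 decimal places, 0.85 → 2 decimal places, 6.3 → 1 decimal place; limit is 1.
Rounded to 1 decimal place: 17.4 mm.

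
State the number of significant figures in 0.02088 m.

0.02088: leading zeros are not significant; zeros between nonzero digits are significant.

4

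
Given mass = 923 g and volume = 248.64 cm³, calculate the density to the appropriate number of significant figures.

3.71 g/cm³

density = 923 g ÷ 248.64 cm³ = 3.71219433719… g/cm³.
923 has 3 significant figures; 248.64 has 5.
Division/multiplication keeps the fewest: 3 significant figures.
Rounded: 3.71 g/cm³.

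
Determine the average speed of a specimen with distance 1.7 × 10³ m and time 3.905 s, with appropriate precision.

average speed = 1.7 × 10³ m ÷ 3.905 s = 435.339308579… m/s.
1.7 × 10³ has 2 significant figures; 3.905 has 4.
Division/multiplication keeps the fewest: 2 significant figures.
Rounded: 4.4 × 10² m/s.

4.4 × 10² m/s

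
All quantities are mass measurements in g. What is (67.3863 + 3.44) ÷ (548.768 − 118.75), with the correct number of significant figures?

0.1647

67.3863 + 3.44 = 70.8263, limited to 2 d.p. → 4 s.f.; 548.768 − 118.75 = 430.018, limited to 2 d.p. → 5 s.f.
Carrying full precision, 70.8263 ÷ 430.018 = 0.164705430935…; keep min(4, 5) = 4 s.f.
Rounded to 4 significant figures: 0.1647.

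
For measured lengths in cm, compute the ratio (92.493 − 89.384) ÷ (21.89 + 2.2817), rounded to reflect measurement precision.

0.1286

92.493 − 89.384 = 3.109, limited to 3 d.p. → 4 s.f.; 21.89 + 2.2817 = 24.1717, limited to 2 d.p. → 4 s.f.
Carrying full precision, 3.109 ÷ 24.1717 = 0.128621487111…; keep min(4, 4) = 4 s.f.
Rounded to 4 significant figures: 0.1286.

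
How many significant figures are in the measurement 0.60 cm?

2

0.60: leading zeros are not significant; trailing zeros after a decimal point are significant.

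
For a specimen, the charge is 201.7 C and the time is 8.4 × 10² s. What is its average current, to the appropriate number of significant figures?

0.24 A

average current = 201.7 C ÷ 8.4 × 10² s = 0.240119047619… A.
201.7 has 4 significant figures; 8.4 × 10² has 2.
Division/multiplication keeps the fewest: 2 significant figures.
Rounded: 0.24 A.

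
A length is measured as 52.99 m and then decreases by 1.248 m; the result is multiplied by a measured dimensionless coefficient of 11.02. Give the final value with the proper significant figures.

570.2 m

52.99 m − 1.248 m = 51.742 m; the difference is limited to 2 decimal places (4 s.f.).
Carrying full precision, 51.742 × 11.02 = 570.19684 m; 11.02 has 4 s.f., so the result keeps min(4, 4) = 4 s.f.
Rounded to 4 significant figures: 570.2 m.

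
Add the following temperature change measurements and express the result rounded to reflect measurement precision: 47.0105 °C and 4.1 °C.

47.0105 °C + 4.1 °C = 51.1105 °C.
Addition/subtraction keeps the fewest decimal places: 47.0105 → 4 decimal places, 4.1 → 1 decimal place; limit is 1.
Rounded to 1 decimal place: 51.1 °C.

51.1 °C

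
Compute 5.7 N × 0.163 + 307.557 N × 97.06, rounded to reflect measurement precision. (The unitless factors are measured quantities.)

5.7 × 0.163 = 0.9291 → 0.93 N (2 s.f., last digit at the 10^-2 place).
307.557 × 97.06 = 29851.48242 → 2.985 × 10^4 N (4 s.f., last digit at the 10^1 place).
Sum: 29852.41152 N; keep the coarser place, 10^1.
Result: 2.985 × 10^4 N.

2.985 × 10^4 N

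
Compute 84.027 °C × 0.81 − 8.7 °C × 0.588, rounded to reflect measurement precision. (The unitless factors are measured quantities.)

63 °C

84.027 × 0.81 = 68.06187 → 68 °C (2 s.f., last digit at the 10^0 place).
8.7 × 0.588 = 5.1156 → 5.1 °C (2 s.f., last digit at the 10^-1 place).
Difference: 62.94627 °C; keep the coarser place, 10^0.
Result: 63 °C.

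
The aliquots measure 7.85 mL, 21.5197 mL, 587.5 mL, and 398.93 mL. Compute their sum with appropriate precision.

1015.8 mL

7.85 mL + 21.5197 mL + 587.5 mL + 398.93 mL = 1015.7997 mL.
Addition/subtraction keeps the fewest decimal places: 7.85 → 2 decimal places, 21.5197 → 4 decimal places, 587.5 → 1 decimal place, 398.93 → 2 decimal places; limit is 1.
Rounded to 1 decimal place: 1015.8 mL.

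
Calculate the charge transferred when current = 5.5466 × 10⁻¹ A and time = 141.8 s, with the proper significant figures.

charge transferred = 5.5466 × 10⁻¹ A × 141.8 s = 78.650788 C.
5.5466 × 10⁻¹ has 5 significant figures; 141.8 has 4.
Division/multiplication keeps the fewest: 4 significant figures.
Rounded: 78.65 C.

78.65 C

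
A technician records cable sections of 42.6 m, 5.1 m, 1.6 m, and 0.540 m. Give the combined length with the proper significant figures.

42.6 m + 5.1 m + 1.6 m + 0.540 m = 49.840 m.
Addition/subtraction keeps the fewest decimal places: 42.6 → 1 decimal place, 5.1 → 1 decimal place, 1.6 → 1 decimal place, 0.540 → 3 decimal places; limit is 1.
Rounded to 1 decimal place: 49.8 m.

49.8 m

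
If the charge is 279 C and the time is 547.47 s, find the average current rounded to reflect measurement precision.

average current = 279 C ÷ 547.47 s = 0.509616965313… A.
279 has 3 significant figures; 547.47 has 5.
Division/multiplication keeps the fewest: 3 significant figures.
Rounded: 0.510 A.

0.510 A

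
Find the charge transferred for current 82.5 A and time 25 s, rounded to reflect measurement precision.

charge transferred = 82.5 A × 25 s = 2062.5 C.
82.5 has 3 significant figures; 25 has 2.
Division/multiplication keeps the fewest: 2 significant figures.
Rounded: 2.1 × 10^3 C.

2.1 × 10^3 C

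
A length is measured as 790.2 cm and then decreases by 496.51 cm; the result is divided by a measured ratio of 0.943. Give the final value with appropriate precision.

790.2 cm − 496.51 cm = 293.69 cm; the difference is limited to 1 decimal place (4 s.f.).
Carrying full precision, 293.69 ÷ 0.943 = 311.442205726… cm; 0.943 has 3 s.f., so the result keeps min(4, 3) = 3 s.f.
Rounded to 3 significant figures: 311 cm.

311 cm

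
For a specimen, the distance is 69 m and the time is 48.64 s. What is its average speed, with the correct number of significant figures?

average speed = 69 m ÷ 48.64 s = 1.41858552632… m/s.
69 has 2 significant figures; 48.64 has 4.
Division/multiplication keeps the fewest: 2 significant figures.
Rounded: 1.4 m/s.

1.4 m/s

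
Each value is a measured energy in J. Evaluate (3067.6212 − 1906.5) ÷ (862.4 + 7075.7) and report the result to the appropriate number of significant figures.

3067.6212 − 1906.5 = 1161.1212, limited to 1 d.p. → 5 s.f.; 862.4 + 7075.7 = 7938.1, limited to 1 d.p. → 5 s.f.
Carrying full precision, 1161.1212 ÷ 7938.1 = 0.146271929051…; keep min(5, 5) = 5 s.f.
Rounded to 5 significant figures: 0.14627.

0.14627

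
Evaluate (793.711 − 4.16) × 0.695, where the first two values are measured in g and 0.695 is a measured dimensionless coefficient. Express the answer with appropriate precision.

549 g

793.711 g − 4.16 g = 789.551 g; the difference is limited to 2 decimal places (5 s.f.).
Carrying full precision, 789.551 × 0.695 = 548.737945 g; 0.695 has 3 s.f., so the result keeps min(5, 3) = 3 s.f.
Rounded to 3 significant figures: 549 g.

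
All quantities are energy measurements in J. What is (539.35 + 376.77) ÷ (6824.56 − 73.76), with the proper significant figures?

539.35 + 376.77 = 916.12, limited to 2 d.p. → 5 s.f.; 6824.56 − 73.76 = 6750.80, limited to 2 d.p. → 6 s.f.
Carrying full precision, 916.12 ÷ 6750.80 = 0.135705397879…; keep min(5, 6) = 5 s.f.
Rounded to 5 significant figures: 0.13571.

0.13571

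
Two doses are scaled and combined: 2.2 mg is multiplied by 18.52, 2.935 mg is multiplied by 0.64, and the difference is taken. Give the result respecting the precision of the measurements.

39 mg

2.2 × 18.52 = 40.744 → 41 mg (2 s.f., last digit at the 10^0 place).
2.935 × 0.64 = 1.8784 → 1.9 mg (2 s.f., last digit at the 10^-1 place).
Difference: 38.8656 mg; keep the coarser place, 10^0.
Result: 39 mg.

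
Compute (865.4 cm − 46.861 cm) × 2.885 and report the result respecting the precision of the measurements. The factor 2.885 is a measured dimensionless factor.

2361 cm

865.4 cm − 46.861 cm = 818.539 cm; the difference is limited to 1 decimal place (4 s.f.).
Carrying full precision, 818.539 × 2.885 = 2361.485015 cm; 2.885 has 4 s.f., so the result keeps min(4, 4) = 4 s.f.
Rounded to 4 significant figures: 2361 cm.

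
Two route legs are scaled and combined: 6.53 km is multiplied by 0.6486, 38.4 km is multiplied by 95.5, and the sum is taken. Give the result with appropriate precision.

6.53 × 0.6486 = 4.235358 → 4.24 km (3 s.f., last digit at the 10^-2 place).
38.4 × 95.5 = 3667.2 → 3.67 × 10³ km (3 s.f., last digit at the 10^1 place).
Sum: 3671.435358 km; keep the coarser place, 10^1.
Result: 3.67 × 10³ km.

3.67 × 10³ km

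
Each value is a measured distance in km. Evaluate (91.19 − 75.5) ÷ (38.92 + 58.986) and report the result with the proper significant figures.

0.160

91.19 − 75.5 = 15.69, limited to 1 d.p. → 3 s.f.; 38.92 + 58.986 = 97.906, limited to 2 d.p. → 4 s.f.
Carrying full precision, 15.69 ÷ 97.906 = 0.160255755521…; keep min(3, 4) = 3 s.f.
Rounded to 3 significant figures: 0.160.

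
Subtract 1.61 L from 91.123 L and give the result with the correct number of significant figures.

89.51 L

91.123 L − 1.61 L = 89.513 L.
Addition/subtraction keeps the fewest decimal places: 91.123 → 3 decimal places, 1.61 → 2 decimal places; limit is 2.
Rounded to 2 decimal places: 89.51 L.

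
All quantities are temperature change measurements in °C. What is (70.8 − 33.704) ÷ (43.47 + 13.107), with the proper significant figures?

0.656

70.8 − 33.704 = 37.096, limited to 1 d.p. → 3 s.f.; 43.47 + 13.107 = 56.577, limited to 2 d.p. → 4 s.f.
Carrying full precision, 37.096 ÷ 56.577 = 0.655672799901…; keep min(3, 4) = 3 s.f.
Rounded to 3 significant figures: 0.656.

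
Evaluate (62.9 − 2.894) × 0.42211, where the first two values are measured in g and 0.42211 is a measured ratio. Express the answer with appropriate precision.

62.9 g − 2.894 g = 60.006 g; the difference is limited to 1 decimal place (3 s.f.).
Carrying full precision, 60.006 × 0.42211 = 25.32913266 g; 0.42211 has 5 s.f., so the result keeps min(3, 5) = 3 s.f.
Rounded to 3 significant figures: 25.3 g.

25.3 g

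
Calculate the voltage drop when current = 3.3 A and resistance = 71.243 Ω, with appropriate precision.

voltage drop = 3.3 A × 71.243 Ω = 235.1019 V.
3.3 has 2 significant figures; 71.243 has 5.
Division/multiplication keeps the fewest: 2 significant figures.
Rounded: 2.4 × 10^2 V.

2.4 × 10^2 V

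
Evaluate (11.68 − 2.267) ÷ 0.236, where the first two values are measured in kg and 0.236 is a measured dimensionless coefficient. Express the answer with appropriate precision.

39.9 kg

11.68 kg − 2.267 kg = 9.413 kg; the difference is limited to 2 decimal places (3 s.f.).
Carrying full precision, 9.413 ÷ 0.236 = 39.8855932203… kg; 0.236 has 3 s.f., so the result keeps min(3, 3) = 3 s.f.
Rounded to 3 significant figures: 39.9 kg.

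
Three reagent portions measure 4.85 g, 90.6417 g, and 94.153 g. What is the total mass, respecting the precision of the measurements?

189.64 g

4.85 g + 90.6417 g + 94.153 g = 189.6447 g.
Addition/subtraction keeps the fewest decimal places: 4.85 → 2 decimal places, 90.6417 → 4 decimal places, 94.153 → 3 decimal places; limit is 2.
Rounded to 2 decimal places: 189.64 g.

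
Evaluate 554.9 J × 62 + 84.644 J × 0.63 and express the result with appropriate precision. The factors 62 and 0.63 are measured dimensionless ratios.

3.4 × 10^4 J

554.9 × 62 = 34403.8 → 3.4 × 10^4 J (2 s.f., last digit at the 10^3 place).
84.644 × 0.63 = 53.32572 → 53 J (2 s.f., last digit at the 10^0 place).
Sum: 34457.12572 J; keep the coarser place, 10^3.
Result: 3.4 × 10^4 J.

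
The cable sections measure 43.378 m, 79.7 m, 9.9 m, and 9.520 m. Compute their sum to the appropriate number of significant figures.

43.378 m + 79.7 m + 9.9 m + 9.520 m = 142.498 m.
Addition/subtraction keeps the fewest decimal places: 43.378 → 3 decimal places, 79.7 → 1 decimal place, 9.9 → 1 decimal place, 9.520 → 3 decimal places; limit is 1.
Rounded to 1 decimal place: 142.5 m.

142.5 m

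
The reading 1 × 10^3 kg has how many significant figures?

1

1 × 10^3: in scientific notation every digit of the coefficient is significant.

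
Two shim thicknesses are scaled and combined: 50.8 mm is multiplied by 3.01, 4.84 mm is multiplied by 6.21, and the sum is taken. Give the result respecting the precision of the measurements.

183 mm

50.8 × 3.01 = 152.908 → 153 mm (3 s.f., last digit at the 10^0 place).
4.84 × 6.21 = 30.0564 → 30.1 mm (3 s.f., last digit at the 10^-1 place).
Sum: 182.9644 mm; keep the coarser place, 10^0.
Result: 183 mm.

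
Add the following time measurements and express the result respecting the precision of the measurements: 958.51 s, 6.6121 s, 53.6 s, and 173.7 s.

1192.4 s

958.51 s + 6.6121 s + 53.6 s + 173.7 s = 1192.4221 s.
Addition/subtraction keeps the fewest decimal places: 958.51 → 2 decimal places, 6.6121 → 4 decimal places, 53.6 → 1 decimal place, 173.7 → 1 decimal place; limit is 1.
Rounded to 1 decimal place: 1192.4 s.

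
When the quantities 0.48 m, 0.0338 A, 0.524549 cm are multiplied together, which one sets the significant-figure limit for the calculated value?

0.48 m

0.48 m → 2 s.f.; 0.0338 A → 3 s.f.; 0.524549 cm → 6 s.f.
The fewest is 2 significant figures, from 0.48 m.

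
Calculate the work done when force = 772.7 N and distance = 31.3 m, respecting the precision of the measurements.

work done = 772.7 N × 31.3 m = 24185.51 J.
772.7 has 4 significant figures; 31.3 has 3.
Division/multiplication keeps the fewest: 3 significant figures.
Rounded: 2.42 × 10^4 J.

2.42 × 10^4 J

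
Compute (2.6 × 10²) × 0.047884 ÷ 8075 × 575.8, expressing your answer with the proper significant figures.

0.89

(2.6 × 10²) × 0.047884 ÷ 8075 × 575.8 = 0.887754535232…
Multiplication/division keeps the fewest significant figures: 2.6 × 10² → 2 s.f., 0.047884 → 5 s.f., 8075 → 4 s.f., 575.8 → 4 s.f.; limit is 2.
Rounded to 2 significant figures: 0.89.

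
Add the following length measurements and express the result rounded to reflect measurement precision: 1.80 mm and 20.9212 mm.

1.80 mm + 20.9212 mm = 22.7212 mm.
Addition/subtraction keeps the fewest decimal places: 1.80 → 2 decimal places, 20.9212 → 4 decimal places; limit is 2.
Rounded to 2 decimal places: 22.72 mm.

22.72 mm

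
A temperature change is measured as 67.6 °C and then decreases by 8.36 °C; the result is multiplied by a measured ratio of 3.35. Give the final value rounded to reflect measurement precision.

67.6 °C − 8.36 °C = 59.24 °C; the difference is limited to 1 decimal place (3 s.f.).
Carrying full precision, 59.24 × 3.35 = 198.454 °C; 3.35 has 3 s.f., so the result keeps min(3, 3) = 3 s.f.
Rounded to 3 significant figures: 1.98 × 10² °C.

1.98 × 10² °C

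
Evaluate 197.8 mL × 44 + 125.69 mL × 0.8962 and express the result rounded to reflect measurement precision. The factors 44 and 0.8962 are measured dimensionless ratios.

8.8 × 10^3 mL

197.8 × 44 = 8703.2 → 8.7 × 10^3 mL (2 s.f., last digit at the 10^2 place).
125.69 × 0.8962 = 112.643378 → 112.6 mL (4 s.f., last digit at the 10^-1 place).
Sum: 8815.843378 mL; keep the coarser place, 10^2.
Result: 8.8 × 10^3 mL.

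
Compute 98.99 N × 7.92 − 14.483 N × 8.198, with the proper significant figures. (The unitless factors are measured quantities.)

665 N

98.99 × 7.92 = 784.0008 → 784 N (3 s.f., last digit at the 10^0 place).
14.483 × 8.198 = 118.731634 → 118.7 N (4 s.f., last digit at the 10^-1 place).
Difference: 665.269166 N; keep the coarser place, 10^0.
Result: 665 N.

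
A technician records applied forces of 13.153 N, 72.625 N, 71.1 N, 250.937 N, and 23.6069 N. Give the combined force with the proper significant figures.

431.4 N

13.153 N + 72.625 N + 71.1 N + 250.937 N + 23.6069 N = 431.4219 N.
Addition/subtraction keeps the fewest decimal places: 13.153 → 3 decimal places, 72.625 → 3 decimal places, 71.1 → 1 decimal place, 250.937 → 3 decimal places, 23.6069 → 4 decimal places; limit is 1.
Rounded to 1 decimal place: 431.4 N.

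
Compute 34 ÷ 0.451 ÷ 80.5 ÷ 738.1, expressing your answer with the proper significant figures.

0.0013

34 ÷ 0.451 ÷ 80.5 ÷ 738.1 = 0.00126879450608…
Multiplication/division keeps the fewest significant figures: 34 → 2 s.f., 0.451 → 3 s.f., 80.5 → 3 s.f., 738.1 → 4 s.f.; limit is 2.
Rounded to 2 significant figures: 0.0013.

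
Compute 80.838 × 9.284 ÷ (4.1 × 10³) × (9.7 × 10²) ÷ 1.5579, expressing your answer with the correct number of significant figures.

80.838 × 9.284 ÷ (4.1 × 10³) × (9.7 × 10²) ÷ 1.5579 = 113.972215919…
Multiplication/division keeps the fewest significant figures: 80.838 → 5 s.f., 9.284 → 4 s.f., 4.1 × 10³ → 2 s.f., 9.7 × 10² → 2 s.f., 1.5579 → 5 s.f.; limit is 2.
Rounded to 2 significant figures: 1.1 × 10².

1.1 × 10²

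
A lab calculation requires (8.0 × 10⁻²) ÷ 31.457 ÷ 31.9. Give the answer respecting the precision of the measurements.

(8.0 × 10⁻²) ÷ 31.457 ÷ 31.9 = 0.0000797227005307…
Multiplication/division keeps the fewest significant figures: 8.0 × 10⁻² → 2 s.f., 31.457 → 5 s.f., 31.9 → 3 s.f.; limit is 2.
Rounded to 2 significant figures: 8.0 × 10⁻⁵.

8.0 × 10⁻⁵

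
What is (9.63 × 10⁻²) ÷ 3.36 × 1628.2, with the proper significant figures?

46.7

(9.63 × 10⁻²) ÷ 3.36 × 1628.2 = 46.665375…
Multiplication/division keeps the fewest significant figures: 9.63 × 10⁻² → 3 s.f., 3.36 → 3 s.f., 1628.2 → 5 s.f.; limit is 3.
Rounded to 3 significant figures: 46.7.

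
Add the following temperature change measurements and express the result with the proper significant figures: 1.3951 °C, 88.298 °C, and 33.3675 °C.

1.3951 °C + 88.298 °C + 33.3675 °C = 123.0606 °C.
Addition/subtraction keeps the fewest decimal places: 1.3951 → 4 decimal places, 88.298 → 3 decimal places, 33.3675 → 4 decimal places; limit is 3.
Rounded to 3 decimal places: 123.061 °C.

123.061 °C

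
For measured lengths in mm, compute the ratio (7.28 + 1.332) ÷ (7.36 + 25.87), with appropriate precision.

0.259

7.28 + 1.332 = 8.612, limited to 2 d.p. → 3 s.f.; 7.36 + 25.87 = 33.23, limited to 2 d.p. → 4 s.f.
Carrying full precision, 8.612 ÷ 33.23 = 0.25916340656…; keep min(3, 4) = 3 s.f.
Rounded to 3 significant figures: 0.259.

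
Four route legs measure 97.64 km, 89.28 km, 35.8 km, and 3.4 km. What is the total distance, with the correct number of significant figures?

226.1 km

97.64 km + 89.28 km + 35.8 km + 3.4 km = 226.12 km.
Addition/subtraction keeps the fewest decimal places: 97.64 → 2 decimal places, 89.28 → 2 decimal places, 35.8 → 1 decimal place, 3.4 → 1 decimal place; limit is 1.
Rounded to 1 decimal place: 226.1 km.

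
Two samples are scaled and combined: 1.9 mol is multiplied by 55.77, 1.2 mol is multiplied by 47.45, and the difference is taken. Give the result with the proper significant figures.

1.9 × 55.77 = 105.963 → 1.1 × 10^2 mol (2 s.f., last digit at the 10^1 place).
1.2 × 47.45 = 56.94 → 57 mol (2 s.f., last digit at the 10^0 place).
Difference: 49.023 mol; keep the coarser place, 10^1.
Result: 5 × 10^1 mol.

5 × 10^1 mol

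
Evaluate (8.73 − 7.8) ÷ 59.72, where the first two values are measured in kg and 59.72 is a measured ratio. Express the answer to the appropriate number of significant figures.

8.73 kg − 7.8 kg = 0.93 kg; the difference is limited to 1 decimal place (1 s.f.).
Carrying full precision, 0.93 ÷ 59.72 = 0.0155726724715… kg; 59.72 has 4 s.f., so the result keeps min(1, 4) = 1 s.f.
Rounded to 1 significant figure: 0.02 kg.

0.02 kg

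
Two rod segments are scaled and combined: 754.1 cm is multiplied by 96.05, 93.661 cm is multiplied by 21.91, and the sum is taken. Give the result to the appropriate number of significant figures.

754.1 × 96.05 = 72431.305 → 7.243 × 10^4 cm (4 s.f., last digit at the 10^1 place).
93.661 × 21.91 = 2052.11251 → 2052 cm (4 s.f., last digit at the 10^0 place).
Sum: 74483.41751 cm; keep the coarser place, 10^1.
Result: 7.448 × 10^4 cm.

7.448 × 10^4 cm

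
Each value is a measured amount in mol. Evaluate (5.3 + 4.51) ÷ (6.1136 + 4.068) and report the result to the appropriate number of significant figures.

5.3 + 4.51 = 9.81, limited to 1 d.p. → 2 s.f.; 6.1136 + 4.068 = 10.1816, limited to 3 d.p. → 5 s.f.
Carrying full precision, 9.81 ÷ 10.1816 = 0.963502789345…; keep min(2, 5) = 2 s.f.
Rounded to 2 significant figures: 0.96.

0.96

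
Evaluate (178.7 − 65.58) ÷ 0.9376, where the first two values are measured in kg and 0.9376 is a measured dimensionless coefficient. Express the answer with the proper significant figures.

120.6 kg

178.7 kg − 65.58 kg = 113.12 kg; the difference is limited to 1 decimal place (4 s.f.).
Carrying full precision, 113.12 ÷ 0.9376 = 120.648464164… kg; 0.9376 has 4 s.f., so the result keeps min(4, 4) = 4 s.f.
Rounded to 4 significant figures: 120.6 kg.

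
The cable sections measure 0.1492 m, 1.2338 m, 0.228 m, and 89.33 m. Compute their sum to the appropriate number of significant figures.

90.94 m

0.1492 m + 1.2338 m + 0.228 m + 89.33 m = 90.9410 m.
Addition/subtraction keeps the fewest decimal places: 0.1492 → 4 decimal places, 1.2338 → 4 decimal places, 0.228 → 3 decimal places, 89.33 → 2 decimal places; limit is 2.
Rounded to 2 decimal places: 90.94 m.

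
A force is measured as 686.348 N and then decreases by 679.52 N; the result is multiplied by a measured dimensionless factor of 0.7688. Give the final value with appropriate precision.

5.25 N

686.348 N − 679.52 N = 6.828 N; the difference is limited to 2 decimal places (3 s.f.).
Carrying full precision, 6.828 × 0.7688 = 5.2493664 N; 0.7688 has 4 s.f., so the result keeps min(3, 4) = 3 s.f.
Rounded to 3 significant figures: 5.25 N.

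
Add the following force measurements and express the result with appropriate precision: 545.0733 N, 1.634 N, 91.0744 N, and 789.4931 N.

545.0733 N + 1.634 N + 91.0744 N + 789.4931 N = 1427.2748 N.
Addition/subtraction keeps the fewest decimal places: 545.0733 → 4 decimal places, 1.634 → 3 decimal places, 91.0744 → 4 decimal places, 789.4931 → 4 decimal places; limit is 3.
Rounded to 3 decimal places: 1427.275 N.

1427.275 N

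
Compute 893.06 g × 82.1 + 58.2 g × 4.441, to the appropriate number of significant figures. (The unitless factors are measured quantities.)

893.06 × 82.1 = 73320.226 → 7.33 × 10⁴ g (3 s.f., last digit at the 10^2 place).
58.2 × 4.441 = 258.4662 → 258 g (3 s.f., last digit at the 10^0 place).
Sum: 73578.6922 g; keep the coarser place, 10^2.
Result: 7.36 × 10⁴ g.

7.36 × 10⁴ g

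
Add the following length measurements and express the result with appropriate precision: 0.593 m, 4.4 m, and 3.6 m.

8.6 m

0.593 m + 4.4 m + 3.6 m = 8.593 m.
Addition/subtraction keeps the fewest decimal places: 0.593 → 3 decimal places, 4.4 → 1 decimal place, 3.6 → 1 decimal place; limit is 1.
Rounded to 1 decimal place: 8.6 m.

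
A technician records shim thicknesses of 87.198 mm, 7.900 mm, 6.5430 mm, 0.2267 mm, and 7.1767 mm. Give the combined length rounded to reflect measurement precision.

87.198 mm + 7.900 mm + 6.5430 mm + 0.2267 mm + 7.1767 mm = 109.0444 mm.
Addition/subtraction keeps the fewest decimal places: 87.198 → 3 decimal places, 7.900 → 3 decimal places, 6.5430 → 4 decimal places, 0.2267 → 4 decimal places, 7.1767 → 4 decimal places; limit is 3.
Rounded to 3 decimal places: 109.044 mm.

109.044 mm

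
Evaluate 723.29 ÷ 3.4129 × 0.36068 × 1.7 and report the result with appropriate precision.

1.3 × 10^2

723.29 ÷ 3.4129 × 0.36068 × 1.7 = 129.945091635…
Multiplication/division keeps the fewest significant figures: 723.29 → 5 s.f., 3.4129 → 5 s.f., 0.36068 → 5 s.f., 1.7 → 2 s.f.; limit is 2.
Rounded to 2 significant figures: 1.3 × 10^2.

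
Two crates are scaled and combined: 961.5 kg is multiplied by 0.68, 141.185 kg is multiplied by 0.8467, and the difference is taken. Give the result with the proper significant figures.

5.3 × 10^2 kg

961.5 × 0.68 = 653.82 → 6.5 × 10^2 kg (2 s.f., last digit at the 10^1 place).
141.185 × 0.8467 = 119.5413395 → 119.5 kg (4 s.f., last digit at the 10^-1 place).
Difference: 534.2786605 kg; keep the coarser place, 10^1.
Result: 5.3 × 10^2 kg.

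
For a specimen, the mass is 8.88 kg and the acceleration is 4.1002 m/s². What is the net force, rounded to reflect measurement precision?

36.4 N

net force = 8.88 kg × 4.1002 m/s² = 36.409776 N.
8.88 has 3 significant figures; 4.1002 has 5.
Division/multiplication keeps the fewest: 3 significant figures.
Rounded: 36.4 N.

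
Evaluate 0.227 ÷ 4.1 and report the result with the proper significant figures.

0.055

0.227 ÷ 4.1 = 0.0553658536585…
Multiplication/division keeps the fewest significant figures: 0.227 → 3 s.f., 4.1 → 2 s.f.; limit is 2.
Rounded to 2 significant figures: 0.055.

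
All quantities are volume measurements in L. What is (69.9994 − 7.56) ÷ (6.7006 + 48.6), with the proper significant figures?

1.13

69.9994 − 7.56 = 62.4394, limited to 2 d.p. → 4 s.f.; 6.7006 + 48.6 = 55.3006, limited to 1 d.p. → 3 s.f.
Carrying full precision, 62.4394 ÷ 55.3006 = 1.12909082361…; keep min(4, 3) = 3 s.f.
Rounded to 3 significant figures: 1.13.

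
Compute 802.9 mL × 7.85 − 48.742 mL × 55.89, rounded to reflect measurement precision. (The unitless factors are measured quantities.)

3.58 × 10³ mL

802.9 × 7.85 = 6302.765 → 6.30 × 10³ mL (3 s.f., last digit at the 10^1 place).
48.742 × 55.89 = 2724.19038 → 2724 mL (4 s.f., last digit at the 10^0 place).
Difference: 3578.57462 mL; keep the coarser place, 10^1.
Result: 3.58 × 10³ mL.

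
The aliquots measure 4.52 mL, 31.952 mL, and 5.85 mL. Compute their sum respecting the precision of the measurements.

4.52 mL + 31.952 mL + 5.85 mL = 42.322 mL.
Addition/subtraction keeps the fewest decimal places: 4.52 → 2 decimal places, 31.952 → 3 decimal places, 5.85 → 2 decimal places; limit is 2.
Rounded to 2 decimal places: 42.32 mL.

42.32 mL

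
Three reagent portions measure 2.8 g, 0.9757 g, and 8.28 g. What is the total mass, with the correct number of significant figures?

2.8 g + 0.9757 g + 8.28 g = 12.0557 g.
Addition/subtraction keeps the fewest decimal places: 2.8 → 1 decimal place, 0.9757 → 4 decimal places, 8.28 → 2 decimal places; limit is 1.
Rounded to 1 decimal place: 12.1 g.

12.1 g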